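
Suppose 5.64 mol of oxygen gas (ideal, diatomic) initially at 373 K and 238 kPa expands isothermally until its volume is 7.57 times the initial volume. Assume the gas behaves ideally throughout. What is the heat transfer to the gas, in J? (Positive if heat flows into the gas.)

35400 J

V₁ = nRT₁/P₁ = 5.64×8.314×373/238 = 73.5 L.
Isothermal: T stays 373 K; PV = const ⇒ V₂ = 556 L, P₂ = 31.4 kPa.
ΔU = 0 (ideal gas, T constant).
W = nRT ln(V₂/V₁) = 5.64×8.314×373×ln(7.57) = 35400 J.
Q = ΔU + W = 35400 J.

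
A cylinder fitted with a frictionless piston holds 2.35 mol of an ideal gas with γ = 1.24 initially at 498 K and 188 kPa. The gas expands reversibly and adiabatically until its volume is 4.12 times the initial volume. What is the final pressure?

V₁ = nRT₁/P₁ = 2.35×8.314×498/188 = 51.8 L.
Adiabatic: TV^(γ−1) = const ⇒ T₂ = 498×(0.243)^0.240 = 355 K; PV^γ = const ⇒ P₂ = 32.5 kPa.

32.5 kPa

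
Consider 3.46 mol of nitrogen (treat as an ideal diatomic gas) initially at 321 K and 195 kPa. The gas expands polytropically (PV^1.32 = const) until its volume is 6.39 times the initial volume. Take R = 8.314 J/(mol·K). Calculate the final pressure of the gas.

16.9 kPa

V₁ = nRT₁/P₁ = 3.46×8.314×321/195 = 47.4 L.
Polytropic n=1.32: T₂ = T₁(V₁/V₂)^(n−1) = 321×(0.156)^0.32 = 177 K; P₂ = P₁(V₁/V₂)^n = 16.9 kPa.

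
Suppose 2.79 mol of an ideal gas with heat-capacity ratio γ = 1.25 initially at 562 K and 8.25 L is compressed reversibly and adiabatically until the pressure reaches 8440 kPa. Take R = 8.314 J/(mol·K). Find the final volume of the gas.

P₁ = nRT₁/V₁ = 2.79×8.314×562/8.25 = 1580 kPa.
Adiabatic: T₂/T₁ = (P₂/P₁)^((γ−1)/γ) ⇒ T₂ = 562×(5.34)^0.200 = 786 K; V₂ = 2.16 L.

2.16 L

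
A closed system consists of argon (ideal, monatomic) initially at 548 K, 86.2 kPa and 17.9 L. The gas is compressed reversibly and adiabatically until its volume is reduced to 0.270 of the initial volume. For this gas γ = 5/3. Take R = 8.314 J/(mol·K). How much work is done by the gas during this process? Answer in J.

n = P₁V₁/(RT₁) = 86.2×17.9/(8.314×548) = 0.339 mol.
Adiabatic: TV^(γ−1) = const ⇒ T₂ = 548×(3.70)^0.667 = 1310 K; PV^γ = const ⇒ P₂ = 764 kPa.
ΔU = nCvΔT = 0.339×12.5×(1310−548) = 3230 J.
Q = 0 for an adiabatic process, so W = −ΔU = -3230 J.

-3230 J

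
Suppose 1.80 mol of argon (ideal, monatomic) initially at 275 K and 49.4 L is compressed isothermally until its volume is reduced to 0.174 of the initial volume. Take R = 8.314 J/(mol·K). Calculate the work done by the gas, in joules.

P₁ = nRT₁/V₁ = 1.80×8.314×275/49.4 = 83.3 kPa.
Isothermal: T stays 275 K; PV = const ⇒ V₂ = 8.60 L, P₂ = 479 kPa.
W = nRT ln(V₂/V₁) = 1.80×8.314×275×ln(0.174) = -7200 J.

-7200 J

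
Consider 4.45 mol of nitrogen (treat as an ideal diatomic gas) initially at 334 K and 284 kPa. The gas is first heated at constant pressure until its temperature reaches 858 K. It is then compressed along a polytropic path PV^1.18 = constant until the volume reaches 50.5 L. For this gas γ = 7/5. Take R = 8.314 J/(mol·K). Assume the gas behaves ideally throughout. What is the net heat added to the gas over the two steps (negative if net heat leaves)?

52900 J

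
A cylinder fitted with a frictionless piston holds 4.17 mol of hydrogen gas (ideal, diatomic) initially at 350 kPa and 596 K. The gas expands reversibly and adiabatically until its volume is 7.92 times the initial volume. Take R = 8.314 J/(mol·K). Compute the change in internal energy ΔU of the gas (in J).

-29100 J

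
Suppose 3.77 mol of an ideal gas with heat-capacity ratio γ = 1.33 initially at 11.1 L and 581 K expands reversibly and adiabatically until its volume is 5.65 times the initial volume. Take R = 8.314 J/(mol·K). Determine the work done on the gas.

-24000 J

P₁ = nRT₁/V₁ = 3.77×8.314×581/11.1 = 1640 kPa.
Adiabatic: TV^(γ−1) = const ⇒ T₂ = 581×(0.177)^0.330 = 328 K; PV^γ = const ⇒ P₂ = 164 kPa.
ΔU = nCvΔT = 3.77×25.2×(328−581) = -24000 J.
Q = 0 for an adiabatic process, so W = −ΔU = 24000 J.
Work done on the gas = −W_by = -24000 J.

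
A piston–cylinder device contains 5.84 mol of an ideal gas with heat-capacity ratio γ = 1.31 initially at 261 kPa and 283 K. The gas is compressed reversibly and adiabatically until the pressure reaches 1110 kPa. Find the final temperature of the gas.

V₁ = nRT₁/P₁ = 5.84×8.314×283/261 = 52.6 L.
Adiabatic: T₂/T₁ = (P₂/P₁)^((γ−1)/γ) ⇒ T₂ = 283×(4.25)^0.237 = 399 K; V₂ = 17.4 L.

399 K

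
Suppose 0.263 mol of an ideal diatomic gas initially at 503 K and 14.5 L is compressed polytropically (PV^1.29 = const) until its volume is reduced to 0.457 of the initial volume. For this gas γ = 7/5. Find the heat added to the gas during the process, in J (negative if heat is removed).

-266 J

P₁ = nRT₁/V₁ = 0.263×8.314×503/14.5 = 75.9 kPa.
Polytropic n=1.29: T₂ = T₁(V₁/V₂)^(n−1) = 503×(2.19)^0.29 = 631 K; P₂ = P₁(V₁/V₂)^n = 208 kPa.
W = (P₁V₁−P₂V₂)/(n−1) = (75.9×14.5−208×6.63)/0.29 = -967 J.
ΔU = nCvΔT = 0.263×20.8×(631−503) = 701 J.
Q = ΔU + W = -266 J.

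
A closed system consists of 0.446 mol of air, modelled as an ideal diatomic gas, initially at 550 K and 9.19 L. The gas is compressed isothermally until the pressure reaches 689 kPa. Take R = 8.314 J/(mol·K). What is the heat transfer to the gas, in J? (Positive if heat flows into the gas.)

-2310 J

P₁ = nRT₁/V₁ = 0.446×8.314×550/9.19 = 222 kPa.
Isothermal: T stays 550 K; PV = const ⇒ V₂ = 2.96 L, P₂ = 689 kPa.
ΔU = 0 (ideal gas, T constant).
W = nRT ln(V₂/V₁) = 0.446×8.314×550×ln(0.322) = -2310 J.
Q = ΔU + W = -2310 J.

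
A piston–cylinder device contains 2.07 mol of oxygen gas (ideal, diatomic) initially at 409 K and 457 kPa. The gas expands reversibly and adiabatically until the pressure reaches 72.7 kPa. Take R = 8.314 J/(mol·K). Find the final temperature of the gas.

242 K

V₁ = nRT₁/P₁ = 2.07×8.314×409/457 = 15.4 L.
Adiabatic: T₂/T₁ = (P₂/P₁)^((γ−1)/γ) ⇒ T₂ = 409×(0.159)^0.286 = 242 K; V₂ = 57.3 L.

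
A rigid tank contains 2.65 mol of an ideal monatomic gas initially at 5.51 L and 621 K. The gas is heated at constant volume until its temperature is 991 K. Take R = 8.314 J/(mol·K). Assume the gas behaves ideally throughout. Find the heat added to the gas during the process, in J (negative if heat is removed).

12200 J

P₁ = nRT₁/V₁ = 2.65×8.314×621/5.51 = 2480 kPa.
Isochoric: V stays 5.51 L; P/T = const ⇒ T₂ = 991 K, P₂ = 3960 kPa.
W = 0 (no volume change).
ΔU = nCvΔT = 2.65×12.5×(991−621) = 12200 J.
Q = ΔU = 12200 J.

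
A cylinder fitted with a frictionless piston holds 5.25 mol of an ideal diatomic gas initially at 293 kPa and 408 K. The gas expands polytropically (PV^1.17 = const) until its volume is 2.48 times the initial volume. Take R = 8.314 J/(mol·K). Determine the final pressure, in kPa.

V₁ = nRT₁/P₁ = 5.25×8.314×408/293 = 60.8 L.
Polytropic n=1.17: T₂ = T₁(V₁/V₂)^(n−1) = 408×(0.403)^0.17 = 350 K; P₂ = P₁(V₁/V₂)^n = 101 kPa.

101 kPa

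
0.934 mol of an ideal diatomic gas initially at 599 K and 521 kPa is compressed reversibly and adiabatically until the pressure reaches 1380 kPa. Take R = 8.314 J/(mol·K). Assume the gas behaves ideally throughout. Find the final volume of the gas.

4.45 L

V₁ = nRT₁/P₁ = 0.934×8.314×599/521 = 8.93 L.
Adiabatic: T₂/T₁ = (P₂/P₁)^((γ−1)/γ) ⇒ T₂ = 599×(2.65)^0.286 = 791 K; V₂ = 4.45 L.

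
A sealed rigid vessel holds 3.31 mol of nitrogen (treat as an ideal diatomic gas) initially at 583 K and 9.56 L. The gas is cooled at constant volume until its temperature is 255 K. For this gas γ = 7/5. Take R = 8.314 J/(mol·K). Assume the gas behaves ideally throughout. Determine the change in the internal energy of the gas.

P₁ = nRT₁/V₁ = 3.31×8.314×583/9.56 = 1680 kPa.
Isochoric: V stays 9.56 L; P/T = const ⇒ T₂ = 255 K, P₂ = 734 kPa.
For an ideal gas ΔU = nCvΔT with Cv = (5/2)R = 20.8 J/(mol·K).
ΔU = 3.31×20.8×(255−583) = -22600 J.

-22600 J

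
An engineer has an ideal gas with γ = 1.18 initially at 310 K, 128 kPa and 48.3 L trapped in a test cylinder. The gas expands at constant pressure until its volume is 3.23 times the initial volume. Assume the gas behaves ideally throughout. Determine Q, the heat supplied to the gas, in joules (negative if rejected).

n = P₁V₁/(RT₁) = 128×48.3/(8.314×310) = 2.40 mol.
Isobaric: P stays 128 kPa; V/T = const ⇒ T₂ = 1000 K, V₂ = 156 L.
W = PΔV = 128×(156−48.3) kPa·L = 13800 J.
ΔU = nCvΔT = 2.40×46.2×(1000−310) = 76600 J.
Q = ΔU + W = nCpΔT = 90400 J.

90400 J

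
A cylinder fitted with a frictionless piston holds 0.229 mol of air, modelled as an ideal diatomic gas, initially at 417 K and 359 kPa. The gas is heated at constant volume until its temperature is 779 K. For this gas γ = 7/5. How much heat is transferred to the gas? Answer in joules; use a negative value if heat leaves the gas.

1720 J

V₁ = nRT₁/P₁ = 0.229×8.314×417/359 = 2.21 L.
Isochoric: V stays 2.21 L; P/T = const ⇒ T₂ = 779 K, P₂ = 671 kPa.
W = 0 (no volume change).
ΔU = nCvΔT = 0.229×20.8×(779−417) = 1720 J.
Q = ΔU = 1720 J.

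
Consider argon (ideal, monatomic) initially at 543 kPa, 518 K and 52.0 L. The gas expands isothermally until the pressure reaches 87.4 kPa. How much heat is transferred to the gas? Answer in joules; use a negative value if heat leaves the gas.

51600 J

n = P₁V₁/(RT₁) = 543×52.0/(8.314×518) = 6.56 mol.
Isothermal: T stays 518 K; PV = const ⇒ V₂ = 323 L, P₂ = 87.4 kPa.
ΔU = 0 (ideal gas, T constant).
W = nRT ln(V₂/V₁) = 6.56×8.314×518×ln(6.21) = 51600 J.
Q = ΔU + W = 51600 J.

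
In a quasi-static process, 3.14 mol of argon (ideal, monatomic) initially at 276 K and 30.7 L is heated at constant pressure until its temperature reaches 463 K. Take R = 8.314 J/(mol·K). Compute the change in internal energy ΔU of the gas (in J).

P₁ = nRT₁/V₁ = 3.14×8.314×276/30.7 = 235 kPa.
Isobaric: P stays 235 kPa; V/T = const ⇒ T₂ = 463 K, V₂ = 51.5 L.
For an ideal gas ΔU = nCvΔT with Cv = (3/2)R = 12.5 J/(mol·K).
ΔU = 3.14×12.5×(463−276) = 7320 J.

7320 J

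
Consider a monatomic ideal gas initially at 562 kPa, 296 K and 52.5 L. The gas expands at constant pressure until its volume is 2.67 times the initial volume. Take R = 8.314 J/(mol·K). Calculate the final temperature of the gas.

Isobaric: P stays 562 kPa; V/T = const ⇒ T₂ = 790 K, V₂ = 140 L.

790 K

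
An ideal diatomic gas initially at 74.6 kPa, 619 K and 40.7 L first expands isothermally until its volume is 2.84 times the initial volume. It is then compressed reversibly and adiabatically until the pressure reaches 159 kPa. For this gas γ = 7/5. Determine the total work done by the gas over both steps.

-1940 J

n = P₁V₁/(RT₁) = 74.6×40.7/(8.314×619) = 0.590 mol.
Step 1 — Isothermal: T stays 619 K; PV = const ⇒ V₂ = 116 L, P₂ = 26.3 kPa.
ΔU = 0 (ideal gas, T constant).
W = nRT ln(V₂/V₁) = 0.590×8.314×619×ln(2.84) = 3170 J.
Q = ΔU + W = 3170 J.
State after step 1: P = 26.3 kPa, V = 116 L, T = 619 K.
Step 2 — Adiabatic: T₂/T₁ = (P₂/P₁)^((γ−1)/γ) ⇒ T₂ = 619×(6.05)^0.286 = 1040 K; V₂ = 31.9 L.
ΔU = nCvΔT = 0.590×20.8×(1040−619) = 5110 J.
Q = 0 for an adiabatic process, so W = −ΔU = -5110 J.
Net over both steps: W = -1940 J, Q = 3170 J, ΔU = 5110 J.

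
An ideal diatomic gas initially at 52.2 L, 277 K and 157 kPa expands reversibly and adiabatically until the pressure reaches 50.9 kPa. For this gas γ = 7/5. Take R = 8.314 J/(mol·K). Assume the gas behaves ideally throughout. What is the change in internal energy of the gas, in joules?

n = P₁V₁/(RT₁) = 157×52.2/(8.314×277) = 3.56 mol.
Adiabatic: T₂/T₁ = (P₂/P₁)^((γ−1)/γ) ⇒ T₂ = 277×(0.324)^0.286 = 201 K; V₂ = 117 L.
For an ideal gas ΔU = nCvΔT with Cv = (5/2)R = 20.8 J/(mol·K).
ΔU = 3.56×20.8×(201−277) = -5640 J.

-5640 J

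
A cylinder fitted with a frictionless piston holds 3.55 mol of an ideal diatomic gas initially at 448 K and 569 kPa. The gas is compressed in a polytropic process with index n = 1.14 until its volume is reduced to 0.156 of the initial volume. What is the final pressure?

4730 kPa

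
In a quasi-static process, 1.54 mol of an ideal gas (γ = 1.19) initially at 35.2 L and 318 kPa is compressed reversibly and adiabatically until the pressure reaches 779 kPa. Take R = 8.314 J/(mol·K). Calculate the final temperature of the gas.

1010 K

T₁ = P₁V₁/(nR) = 318×35.2/(1.54×8.314) = 874 K.
Adiabatic: T₂/T₁ = (P₂/P₁)^((γ−1)/γ) ⇒ T₂ = 874×(2.45)^0.160 = 1010 K; V₂ = 16.6 L.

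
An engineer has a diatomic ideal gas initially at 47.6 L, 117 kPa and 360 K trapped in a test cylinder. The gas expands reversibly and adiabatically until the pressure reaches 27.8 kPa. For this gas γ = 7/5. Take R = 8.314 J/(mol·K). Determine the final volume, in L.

133 L

Adiabatic: T₂/T₁ = (P₂/P₁)^((γ−1)/γ) ⇒ T₂ = 360×(0.238)^0.286 = 239 K; V₂ = 133 L.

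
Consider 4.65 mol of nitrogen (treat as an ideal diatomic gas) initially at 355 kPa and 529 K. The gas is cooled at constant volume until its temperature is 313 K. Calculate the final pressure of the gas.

210 kPa

V₁ = nRT₁/P₁ = 4.65×8.314×529/355 = 57.6 L.
Isochoric: V stays 57.6 L; P/T = const ⇒ T₂ = 313 K, P₂ = 210 kPa.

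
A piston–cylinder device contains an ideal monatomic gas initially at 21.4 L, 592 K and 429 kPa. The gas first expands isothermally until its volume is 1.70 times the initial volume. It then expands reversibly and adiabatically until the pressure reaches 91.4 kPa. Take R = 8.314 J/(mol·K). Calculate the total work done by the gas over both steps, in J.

n = P₁V₁/(RT₁) = 429×21.4/(8.314×592) = 1.87 mol.
Step 1 — Isothermal: T stays 592 K; PV = const ⇒ V₂ = 36.4 L, P₂ = 252 kPa.
ΔU = 0 (ideal gas, T constant).
W = nRT ln(V₂/V₁) = 1.87×8.314×592×ln(1.70) = 4870 J.
Q = ΔU + W = 4870 J.
State after step 1: P = 252 kPa, V = 36.4 L, T = 592 K.
Step 2 — Adiabatic: T₂/T₁ = (P₂/P₁)^((γ−1)/γ) ⇒ T₂ = 592×(0.362)^0.400 = 394 K; V₂ = 66.9 L.
ΔU = nCvΔT = 1.87×12.5×(394−592) = -4600 J.
Q = 0 for an adiabatic process, so W = −ΔU = 4600 J.
Net over both steps: W = 9470 J, Q = 4870 J, ΔU = -4600 J.

9470 J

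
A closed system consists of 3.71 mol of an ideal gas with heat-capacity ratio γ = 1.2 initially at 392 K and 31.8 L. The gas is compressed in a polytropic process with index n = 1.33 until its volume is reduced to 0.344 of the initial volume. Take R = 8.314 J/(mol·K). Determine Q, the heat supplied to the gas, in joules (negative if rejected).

10100 J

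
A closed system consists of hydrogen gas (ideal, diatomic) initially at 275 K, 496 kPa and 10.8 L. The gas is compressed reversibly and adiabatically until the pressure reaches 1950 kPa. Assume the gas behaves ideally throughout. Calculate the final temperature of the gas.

Adiabatic: T₂/T₁ = (P₂/P₁)^((γ−1)/γ) ⇒ T₂ = 275×(3.93)^0.286 = 407 K; V₂ = 4.06 L.

407 K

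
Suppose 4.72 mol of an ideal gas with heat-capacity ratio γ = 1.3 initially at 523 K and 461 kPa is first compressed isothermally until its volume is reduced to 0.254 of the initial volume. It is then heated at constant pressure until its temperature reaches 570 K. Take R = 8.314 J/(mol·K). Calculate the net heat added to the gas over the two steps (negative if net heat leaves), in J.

-20100 J

V₁ = nRT₁/P₁ = 4.72×8.314×523/461 = 44.5 L.
Step 1 — Isothermal: T stays 523 K; PV = const ⇒ V₂ = 11.3 L, P₂ = 1810 kPa.
ΔU = 0 (ideal gas, T constant).
W = nRT ln(V₂/V₁) = 4.72×8.314×523×ln(0.254) = -28100 J.
Q = ΔU + W = -28100 J.
State after step 1: P = 1810 kPa, V = 11.3 L, T = 523 K.
Step 2 — Isobaric: P stays 1810 kPa; V/T = const ⇒ T₂ = 570 K, V₂ = 12.3 L.
W = PΔV = 1810×(12.3−11.3) kPa·L = 1840 J.
ΔU = nCvΔT = 4.72×27.7×(570−523) = 6150 J.
Q = ΔU + W = nCpΔT = 7990 J.
Net over both steps: W = -26300 J, Q = -20100 J, ΔU = 6150 J.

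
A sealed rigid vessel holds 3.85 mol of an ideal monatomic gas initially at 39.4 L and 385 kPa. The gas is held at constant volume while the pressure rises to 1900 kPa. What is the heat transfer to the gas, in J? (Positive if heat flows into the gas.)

89500 J

T₁ = P₁V₁/(nR) = 385×39.4/(3.85×8.314) = 474 K.
Isochoric: V stays 39.4 L; P/T = const ⇒ T₂ = 2340 K, P₂ = 1900 kPa.
W = 0 (no volume change).
ΔU = nCvΔT = 3.85×12.5×(2340−474) = 89500 J.
Q = ΔU = 89500 J.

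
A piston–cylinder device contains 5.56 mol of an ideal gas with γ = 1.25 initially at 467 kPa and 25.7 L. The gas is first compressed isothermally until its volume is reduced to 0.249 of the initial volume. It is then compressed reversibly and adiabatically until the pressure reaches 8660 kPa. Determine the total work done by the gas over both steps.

-33900 J

T₁ = P₁V₁/(nR) = 467×25.7/(5.56×8.314) = 260 K.
Step 1 — Isothermal: T stays 260 K; PV = const ⇒ V₂ = 6.40 L, P₂ = 1880 kPa.
ΔU = 0 (ideal gas, T constant).
W = nRT ln(V₂/V₁) = 5.56×8.314×260×ln(0.249) = -16700 J.
Q = ΔU + W = -16700 J.
State after step 1: P = 1880 kPa, V = 6.40 L, T = 260 K.
Step 2 — Adiabatic: T₂/T₁ = (P₂/P₁)^((γ−1)/γ) ⇒ T₂ = 260×(4.62)^0.200 = 353 K; V₂ = 1.88 L.
ΔU = nCvΔT = 5.56×33.3×(353−260) = 17200 J.
Q = 0 for an adiabatic process, so W = −ΔU = -17200 J.
Net over both steps: W = -33900 J, Q = -16700 J, ΔU = 17200 J.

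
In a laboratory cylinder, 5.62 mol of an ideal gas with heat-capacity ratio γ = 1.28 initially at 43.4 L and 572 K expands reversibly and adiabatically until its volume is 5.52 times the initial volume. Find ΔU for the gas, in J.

-36300 J

P₁ = nRT₁/V₁ = 5.62×8.314×572/43.4 = 616 kPa.
Adiabatic: TV^(γ−1) = const ⇒ T₂ = 572×(0.181)^0.280 = 355 K; PV^γ = const ⇒ P₂ = 69.1 kPa.
For an ideal gas ΔU = nCvΔT with Cv = R/(γ−1) = 29.7 J/(mol·K).
ΔU = 5.62×29.7×(355−572) = -36300 J.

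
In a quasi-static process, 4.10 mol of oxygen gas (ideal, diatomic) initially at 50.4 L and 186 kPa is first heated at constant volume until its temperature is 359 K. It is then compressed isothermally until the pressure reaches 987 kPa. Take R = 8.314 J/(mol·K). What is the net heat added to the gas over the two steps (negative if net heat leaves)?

-10000 J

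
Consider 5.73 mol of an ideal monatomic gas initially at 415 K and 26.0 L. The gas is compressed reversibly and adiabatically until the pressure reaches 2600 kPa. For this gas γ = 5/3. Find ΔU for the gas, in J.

18800 J

P₁ = nRT₁/V₁ = 5.73×8.314×415/26.0 = 760 kPa.
Adiabatic: T₂/T₁ = (P₂/P₁)^((γ−1)/γ) ⇒ T₂ = 415×(3.42)^0.400 = 679 K; V₂ = 12.4 L.
For an ideal gas ΔU = nCvΔT with Cv = (3/2)R = 12.5 J/(mol·K).
ΔU = 5.73×12.5×(679−415) = 18800 J.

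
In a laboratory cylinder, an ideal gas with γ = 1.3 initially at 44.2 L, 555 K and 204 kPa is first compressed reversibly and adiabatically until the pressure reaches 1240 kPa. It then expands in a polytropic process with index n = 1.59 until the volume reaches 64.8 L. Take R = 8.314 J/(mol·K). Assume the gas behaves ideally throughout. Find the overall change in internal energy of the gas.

n = P₁V₁/(RT₁) = 204×44.2/(8.314×555) = 1.95 mol.
Step 1 — Adiabatic: T₂/T₁ = (P₂/P₁)^((γ−1)/γ) ⇒ T₂ = 555×(6.08)^0.231 = 842 K; V₂ = 11.0 L.
ΔU = nCvΔT = 1.95×27.7×(842−555) = 15500 J.
Q = 0 for an adiabatic process, so W = −ΔU = -15500 J.
State after step 1: P = 1240 kPa, V = 11.0 L, T = 842 K.
Step 2 — Polytropic n=1.59: T₂ = T₁(V₁/V₂)^(n−1) = 842×(0.170)^0.59 = 296 K; P₂ = P₁(V₁/V₂)^n = 74.2 kPa.
W = (P₁V₁−P₂V₂)/(n−1) = (1240×11.0−74.2×64.8)/0.59 = 15000 J.
ΔU = nCvΔT = 1.95×27.7×(296−842) = -29500 J.
Q = ΔU + W = -14500 J.
Net over both steps: W = -503 J, Q = -14500 J, ΔU = -14000 J.

-14000 J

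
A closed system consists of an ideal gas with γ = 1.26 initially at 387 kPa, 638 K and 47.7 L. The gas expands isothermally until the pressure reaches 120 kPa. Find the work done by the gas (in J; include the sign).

21600 J

n = P₁V₁/(RT₁) = 387×47.7/(8.314×638) = 3.48 mol.
Isothermal: T stays 638 K; PV = const ⇒ V₂ = 154 L, P₂ = 120 kPa.
W = nRT ln(V₂/V₁) = 3.48×8.314×638×ln(3.23) = 21600 J.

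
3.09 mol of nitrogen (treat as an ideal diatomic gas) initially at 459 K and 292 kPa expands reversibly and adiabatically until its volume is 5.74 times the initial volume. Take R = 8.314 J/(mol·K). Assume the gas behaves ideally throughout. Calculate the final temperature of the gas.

228 K

V₁ = nRT₁/P₁ = 3.09×8.314×459/292 = 40.4 L.
Adiabatic: TV^(γ−1) = const ⇒ T₂ = 459×(0.174)^0.400 = 228 K; PV^γ = const ⇒ P₂ = 25.3 kPa.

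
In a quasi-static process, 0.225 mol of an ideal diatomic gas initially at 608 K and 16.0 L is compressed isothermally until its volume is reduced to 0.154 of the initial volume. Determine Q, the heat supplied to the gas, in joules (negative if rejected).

-2130 J

P₁ = nRT₁/V₁ = 0.225×8.314×608/16.0 = 71.1 kPa.
Isothermal: T stays 608 K; PV = const ⇒ V₂ = 2.46 L, P₂ = 462 kPa.
ΔU = 0 (ideal gas, T constant).
W = nRT ln(V₂/V₁) = 0.225×8.314×608×ln(0.154) = -2130 J.
Q = ΔU + W = -2130 J.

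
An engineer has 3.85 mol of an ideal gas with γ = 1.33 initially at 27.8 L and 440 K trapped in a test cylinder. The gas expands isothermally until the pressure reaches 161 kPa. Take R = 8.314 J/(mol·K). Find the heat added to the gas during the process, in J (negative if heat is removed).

P₁ = nRT₁/V₁ = 3.85×8.314×440/27.8 = 507 kPa.
Isothermal: T stays 440 K; PV = const ⇒ V₂ = 87.5 L, P₂ = 161 kPa.
ΔU = 0 (ideal gas, T constant).
W = nRT ln(V₂/V₁) = 3.85×8.314×440×ln(3.15) = 16100 J.
Q = ΔU + W = 16100 J.

16100 J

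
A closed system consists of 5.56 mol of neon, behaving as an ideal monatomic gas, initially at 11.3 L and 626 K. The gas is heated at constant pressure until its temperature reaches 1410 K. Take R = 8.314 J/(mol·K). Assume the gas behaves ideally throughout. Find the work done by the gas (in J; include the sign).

36200 J

P₁ = nRT₁/V₁ = 5.56×8.314×626/11.3 = 2560 kPa.
Isobaric: P stays 2560 kPa; V/T = const ⇒ T₂ = 1410 K, V₂ = 25.5 L.
W = PΔV = 2560×(25.5−11.3) kPa·L = 36200 J.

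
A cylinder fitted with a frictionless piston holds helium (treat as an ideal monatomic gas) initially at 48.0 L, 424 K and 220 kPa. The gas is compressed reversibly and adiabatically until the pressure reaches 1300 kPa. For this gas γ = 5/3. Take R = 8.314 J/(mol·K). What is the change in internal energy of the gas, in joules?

16400 J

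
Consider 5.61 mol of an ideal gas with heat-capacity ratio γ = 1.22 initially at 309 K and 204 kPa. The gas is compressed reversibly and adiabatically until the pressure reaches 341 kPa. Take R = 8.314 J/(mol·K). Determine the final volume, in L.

V₁ = nRT₁/P₁ = 5.61×8.314×309/204 = 70.6 L.
Adiabatic: T₂/T₁ = (P₂/P₁)^((γ−1)/γ) ⇒ T₂ = 309×(1.67)^0.180 = 339 K; V₂ = 46.4 L.

46.4 L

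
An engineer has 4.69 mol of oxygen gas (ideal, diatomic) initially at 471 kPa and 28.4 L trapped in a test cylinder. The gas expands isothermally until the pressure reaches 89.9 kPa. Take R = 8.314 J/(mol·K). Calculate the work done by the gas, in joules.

T₁ = P₁V₁/(nR) = 471×28.4/(4.69×8.314) = 343 K.
Isothermal: T stays 343 K; PV = const ⇒ V₂ = 149 L, P₂ = 89.9 kPa.
W = nRT ln(V₂/V₁) = 4.69×8.314×343×ln(5.24) = 22200 J.

22200 J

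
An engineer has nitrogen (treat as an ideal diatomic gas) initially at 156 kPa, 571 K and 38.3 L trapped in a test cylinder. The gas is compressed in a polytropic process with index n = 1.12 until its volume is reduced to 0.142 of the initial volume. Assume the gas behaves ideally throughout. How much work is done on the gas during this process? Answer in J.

n = P₁V₁/(RT₁) = 156×38.3/(8.314×571) = 1.26 mol.
Polytropic n=1.12: T₂ = T₁(V₁/V₂)^(n−1) = 571×(7.04)^0.12 = 722 K; P₂ = P₁(V₁/V₂)^n = 1390 kPa.
W = (P₁V₁−P₂V₂)/(n−1) = (156×38.3−1390×5.44)/0.12 = -13100 J.
Work done on the gas = −W_by = 13100 J.

13100 J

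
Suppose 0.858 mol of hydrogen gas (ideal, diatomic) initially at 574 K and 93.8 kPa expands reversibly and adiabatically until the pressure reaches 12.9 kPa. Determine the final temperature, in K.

V₁ = nRT₁/P₁ = 0.858×8.314×574/93.8 = 43.7 L.
Adiabatic: T₂/T₁ = (P₂/P₁)^((γ−1)/γ) ⇒ T₂ = 574×(0.138)^0.286 = 326 K; V₂ = 180 L.

326 K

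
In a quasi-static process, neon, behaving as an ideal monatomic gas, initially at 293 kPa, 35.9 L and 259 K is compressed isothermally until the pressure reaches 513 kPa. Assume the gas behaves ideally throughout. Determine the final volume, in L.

Isothermal: T stays 259 K; PV = const ⇒ V₂ = 20.5 L, P₂ = 513 kPa.

20.5 L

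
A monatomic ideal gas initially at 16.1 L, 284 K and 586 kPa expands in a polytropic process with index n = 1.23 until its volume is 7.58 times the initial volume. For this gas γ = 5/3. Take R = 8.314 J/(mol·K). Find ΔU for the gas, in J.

n = P₁V₁/(RT₁) = 586×16.1/(8.314×284) = 4.00 mol.
Polytropic n=1.23: T₂ = T₁(V₁/V₂)^(n−1) = 284×(0.132)^0.23 = 178 K; P₂ = P₁(V₁/V₂)^n = 48.5 kPa.
For an ideal gas ΔU = nCvΔT with Cv = (3/2)R = 12.5 J/(mol·K).
ΔU = 4.00×12.5×(178−284) = -5270 J.

-5270 J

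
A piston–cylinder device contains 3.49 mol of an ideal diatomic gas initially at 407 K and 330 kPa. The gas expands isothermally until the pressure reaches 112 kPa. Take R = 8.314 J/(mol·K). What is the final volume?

V₁ = nRT₁/P₁ = 3.49×8.314×407/330 = 35.8 L.
Isothermal: T stays 407 K; PV = const ⇒ V₂ = 105 L, P₂ = 112 kPa.

105 L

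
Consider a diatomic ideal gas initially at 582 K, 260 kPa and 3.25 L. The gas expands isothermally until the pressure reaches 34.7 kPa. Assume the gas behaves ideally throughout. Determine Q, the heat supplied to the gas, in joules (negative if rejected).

n = P₁V₁/(RT₁) = 260×3.25/(8.314×582) = 0.175 mol.
Isothermal: T stays 582 K; PV = const ⇒ V₂ = 24.4 L, P₂ = 34.7 kPa.
ΔU = 0 (ideal gas, T constant).
W = nRT ln(V₂/V₁) = 0.175×8.314×582×ln(7.49) = 1700 J.
Q = ΔU + W = 1700 J.

1700 J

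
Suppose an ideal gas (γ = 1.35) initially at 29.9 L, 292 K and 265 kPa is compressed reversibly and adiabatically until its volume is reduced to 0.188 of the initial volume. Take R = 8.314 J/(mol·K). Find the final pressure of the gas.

2530 kPa

Adiabatic: TV^(γ−1) = const ⇒ T₂ = 292×(5.32)^0.350 = 524 K; PV^γ = const ⇒ P₂ = 2530 kPa.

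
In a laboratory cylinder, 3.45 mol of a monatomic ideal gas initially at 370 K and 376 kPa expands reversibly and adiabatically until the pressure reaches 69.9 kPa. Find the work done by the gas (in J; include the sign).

7800 J

V₁ = nRT₁/P₁ = 3.45×8.314×370/376 = 28.2 L.
Adiabatic: T₂/T₁ = (P₂/P₁)^((γ−1)/γ) ⇒ T₂ = 370×(0.186)^0.400 = 189 K; V₂ = 77.5 L.
ΔU = nCvΔT = 3.45×12.5×(189−370) = -7800 J.
Q = 0 for an adiabatic process, so W = −ΔU = 7800 J.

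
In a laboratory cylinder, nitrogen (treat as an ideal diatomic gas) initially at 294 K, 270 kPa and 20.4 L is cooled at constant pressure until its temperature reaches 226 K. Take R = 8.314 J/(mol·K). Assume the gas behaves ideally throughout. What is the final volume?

Isobaric: P stays 270 kPa; V/T = const ⇒ T₂ = 226 K, V₂ = 15.7 L.

15.7 L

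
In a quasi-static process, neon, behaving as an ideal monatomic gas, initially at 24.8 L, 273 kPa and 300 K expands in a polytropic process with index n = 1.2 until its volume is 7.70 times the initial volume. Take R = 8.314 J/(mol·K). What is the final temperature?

199 K

Polytropic n=1.2: T₂ = T₁(V₁/V₂)^(n−1) = 300×(0.130)^0.20 = 199 K; P₂ = P₁(V₁/V₂)^n = 23.6 kPa.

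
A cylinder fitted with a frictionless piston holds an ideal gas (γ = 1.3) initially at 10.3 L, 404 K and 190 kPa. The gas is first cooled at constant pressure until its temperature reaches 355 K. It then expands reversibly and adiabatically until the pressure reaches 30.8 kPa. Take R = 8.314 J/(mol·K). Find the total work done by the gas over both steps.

1730 J

n = P₁V₁/(RT₁) = 190×10.3/(8.314×404) = 0.583 mol.
Step 1 — Isobaric: P stays 190 kPa; V/T = const ⇒ T₂ = 355 K, V₂ = 9.05 L.
W = PΔV = 190×(9.05−10.3) kPa·L = -237 J.
ΔU = nCvΔT = 0.583×27.7×(355−404) = -791 J.
Q = ΔU + W = nCpΔT = -1030 J.
State after step 1: P = 190 kPa, V = 9.05 L, T = 355 K.
Step 2 — Adiabatic: T₂/T₁ = (P₂/P₁)^((γ−1)/γ) ⇒ T₂ = 355×(0.162)^0.231 = 233 K; V₂ = 36.7 L.
ΔU = nCvΔT = 0.583×27.7×(233−355) = -1970 J.
Q = 0 for an adiabatic process, so W = −ΔU = 1970 J.
Net over both steps: W = 1730 J, Q = -1030 J, ΔU = -2760 J.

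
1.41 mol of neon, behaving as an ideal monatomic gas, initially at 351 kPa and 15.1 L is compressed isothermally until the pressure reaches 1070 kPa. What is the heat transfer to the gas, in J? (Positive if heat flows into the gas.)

-5910 J

T₁ = P₁V₁/(nR) = 351×15.1/(1.41×8.314) = 452 K.
Isothermal: T stays 452 K; PV = const ⇒ V₂ = 4.95 L, P₂ = 1070 kPa.
ΔU = 0 (ideal gas, T constant).
W = nRT ln(V₂/V₁) = 1.41×8.314×452×ln(0.328) = -5910 J.
Q = ΔU + W = -5910 J.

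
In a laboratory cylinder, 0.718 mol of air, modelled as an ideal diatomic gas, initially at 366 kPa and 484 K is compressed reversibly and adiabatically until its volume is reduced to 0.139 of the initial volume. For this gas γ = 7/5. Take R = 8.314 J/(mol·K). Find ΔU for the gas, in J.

8680 J

V₁ = nRT₁/P₁ = 0.718×8.314×484/366 = 7.89 L.
Adiabatic: TV^(γ−1) = const ⇒ T₂ = 484×(7.19)^0.400 = 1070 K; PV^γ = const ⇒ P₂ = 5800 kPa.
For an ideal gas ΔU = nCvΔT with Cv = (5/2)R = 20.8 J/(mol·K).
ΔU = 0.718×20.8×(1070−484) = 8680 J.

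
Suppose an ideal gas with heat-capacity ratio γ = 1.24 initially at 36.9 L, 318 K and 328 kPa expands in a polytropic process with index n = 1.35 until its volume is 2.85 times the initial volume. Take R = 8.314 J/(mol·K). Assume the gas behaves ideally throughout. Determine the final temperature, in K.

Polytropic n=1.35: T₂ = T₁(V₁/V₂)^(n−1) = 318×(0.351)^0.35 = 220 K; P₂ = P₁(V₁/V₂)^n = 79.8 kPa.

220 K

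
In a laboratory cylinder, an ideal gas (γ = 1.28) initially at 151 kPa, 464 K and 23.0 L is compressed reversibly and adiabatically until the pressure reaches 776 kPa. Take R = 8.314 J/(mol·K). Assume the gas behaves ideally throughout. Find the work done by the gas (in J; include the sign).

n = P₁V₁/(RT₁) = 151×23.0/(8.314×464) = 0.900 mol.
Adiabatic: T₂/T₁ = (P₂/P₁)^((γ−1)/γ) ⇒ T₂ = 464×(5.14)^0.219 = 664 K; V₂ = 6.40 L.
ΔU = nCvΔT = 0.900×29.7×(664−464) = 5340 J.
Q = 0 for an adiabatic process, so W = −ΔU = -5340 J.

-5340 J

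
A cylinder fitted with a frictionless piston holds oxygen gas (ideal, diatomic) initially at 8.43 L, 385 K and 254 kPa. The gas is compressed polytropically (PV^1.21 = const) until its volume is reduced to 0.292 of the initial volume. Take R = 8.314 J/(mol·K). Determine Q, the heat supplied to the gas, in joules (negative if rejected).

-1430 J

n = P₁V₁/(RT₁) = 254×8.43/(8.314×385) = 0.669 mol.
Polytropic n=1.21: T₂ = T₁(V₁/V₂)^(n−1) = 385×(3.42)^0.21 = 499 K; P₂ = P₁(V₁/V₂)^n = 1130 kPa.
W = (P₁V₁−P₂V₂)/(n−1) = (254×8.43−1130×2.46)/0.21 = -3010 J.
ΔU = nCvΔT = 0.669×20.8×(499−385) = 1580 J.
Q = ΔU + W = -1430 J.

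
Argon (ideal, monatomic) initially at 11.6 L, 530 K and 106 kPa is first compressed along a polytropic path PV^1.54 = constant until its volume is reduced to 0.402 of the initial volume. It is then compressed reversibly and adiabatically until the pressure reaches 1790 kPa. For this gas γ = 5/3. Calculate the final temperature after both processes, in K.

1530 K

n = P₁V₁/(RT₁) = 106×11.6/(8.314×530) = 0.279 mol.
Step 1 — Polytropic n=1.54: T₂ = T₁(V₁/V₂)^(n−1) = 530×(2.49)^0.54 = 867 K; P₂ = P₁(V₁/V₂)^n = 431 kPa.
W = (P₁V₁−P₂V₂)/(n−1) = (106×11.6−431×4.66)/0.54 = -1450 J.
ΔU = nCvΔT = 0.279×12.5×(867−530) = 1170 J.
Q = ΔU + W = -275 J.
State after step 1: P = 431 kPa, V = 4.66 L, T = 867 K.
Step 2 — Adiabatic: T₂/T₁ = (P₂/P₁)^((γ−1)/γ) ⇒ T₂ = 867×(4.15)^0.400 = 1530 K; V₂ = 1.99 L.
ΔU = nCvΔT = 0.279×12.5×(1530−867) = 2310 J.
Q = 0 for an adiabatic process, so W = −ΔU = -2310 J.
Net over both steps: W = -3760 J, Q = -275 J, ΔU = 3490 J.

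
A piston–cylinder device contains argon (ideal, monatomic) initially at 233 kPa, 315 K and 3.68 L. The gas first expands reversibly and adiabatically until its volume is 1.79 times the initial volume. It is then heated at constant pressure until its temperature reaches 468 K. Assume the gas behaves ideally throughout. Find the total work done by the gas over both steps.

1110 J

n = P₁V₁/(RT₁) = 233×3.68/(8.314×315) = 0.327 mol.
Step 1 — Adiabatic: TV^(γ−1) = const ⇒ T₂ = 315×(0.559)^0.667 = 214 K; PV^γ = const ⇒ P₂ = 88.3 kPa.
ΔU = nCvΔT = 0.327×12.5×(214−315) = -414 J.
Q = 0 for an adiabatic process, so W = −ΔU = 414 J.
State after step 1: P = 88.3 kPa, V = 6.59 L, T = 214 K.
Step 2 — Isobaric: P stays 88.3 kPa; V/T = const ⇒ T₂ = 468 K, V₂ = 14.4 L.
W = PΔV = 88.3×(14.4−6.59) kPa·L = 692 J.
ΔU = nCvΔT = 0.327×12.5×(468−214) = 1040 J.
Q = ΔU + W = nCpΔT = 1730 J.
Net over both steps: W = 1110 J, Q = 1730 J, ΔU = 625 J.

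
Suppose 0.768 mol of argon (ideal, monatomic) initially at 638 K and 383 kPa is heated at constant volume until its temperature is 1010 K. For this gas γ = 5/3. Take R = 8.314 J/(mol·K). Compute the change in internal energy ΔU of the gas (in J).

V₁ = nRT₁/P₁ = 0.768×8.314×638/383 = 10.6 L.
Isochoric: V stays 10.6 L; P/T = const ⇒ T₂ = 1010 K, P₂ = 606 kPa.
For an ideal gas ΔU = nCvΔT with Cv = (3/2)R = 12.5 J/(mol·K).
ΔU = 0.768×12.5×(1010−638) = 3560 J.

3560 J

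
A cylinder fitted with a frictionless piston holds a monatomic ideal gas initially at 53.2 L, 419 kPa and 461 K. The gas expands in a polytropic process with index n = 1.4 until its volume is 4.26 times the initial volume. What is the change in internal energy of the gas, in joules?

n = P₁V₁/(RT₁) = 419×53.2/(8.314×461) = 5.82 mol.
Polytropic n=1.4: T₂ = T₁(V₁/V₂)^(n−1) = 461×(0.235)^0.40 = 258 K; P₂ = P₁(V₁/V₂)^n = 55.1 kPa.
For an ideal gas ΔU = nCvΔT with Cv = (3/2)R = 12.5 J/(mol·K).
ΔU = 5.82×12.5×(258−461) = -14700 J.

-14700 J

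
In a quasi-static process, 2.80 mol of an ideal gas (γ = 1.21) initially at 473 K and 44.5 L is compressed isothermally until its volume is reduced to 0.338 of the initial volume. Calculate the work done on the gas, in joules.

P₁ = nRT₁/V₁ = 2.80×8.314×473/44.5 = 247 kPa.
Isothermal: T stays 473 K; PV = const ⇒ V₂ = 15.0 L, P₂ = 732 kPa.
W = nRT ln(V₂/V₁) = 2.80×8.314×473×ln(0.338) = -11900 J.
Work done on the gas = −W_by = 11900 J.

11900 J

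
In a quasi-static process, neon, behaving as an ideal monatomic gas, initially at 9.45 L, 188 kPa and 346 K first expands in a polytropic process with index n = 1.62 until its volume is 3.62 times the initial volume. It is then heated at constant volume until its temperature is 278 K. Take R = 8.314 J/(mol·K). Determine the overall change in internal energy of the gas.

-524 J

n = P₁V₁/(RT₁) = 188×9.45/(8.314×346) = 0.618 mol.
Step 1 — Polytropic n=1.62: T₂ = T₁(V₁/V₂)^(n−1) = 346×(0.276)^0.62 = 156 K; P₂ = P₁(V₁/V₂)^n = 23.4 kPa.
W = (P₁V₁−P₂V₂)/(n−1) = (188×9.45−23.4×34.2)/0.62 = 1570 J.
ΔU = nCvΔT = 0.618×12.5×(156−346) = -1460 J.
Q = ΔU + W = 110 J.
State after step 1: P = 23.4 kPa, V = 34.2 L, T = 156 K.
Step 2 — Isochoric: V stays 34.2 L; P/T = const ⇒ T₂ = 278 K, P₂ = 41.7 kPa.
W = 0 (no volume change).
ΔU = nCvΔT = 0.618×12.5×(278−156) = 941 J.
Q = ΔU = 941 J.
Net over both steps: W = 1570 J, Q = 1050 J, ΔU = -524 J.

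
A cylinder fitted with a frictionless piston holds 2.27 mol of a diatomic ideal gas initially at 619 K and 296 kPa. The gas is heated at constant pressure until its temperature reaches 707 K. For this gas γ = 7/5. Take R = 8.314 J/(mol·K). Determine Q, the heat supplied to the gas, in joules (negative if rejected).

V₁ = nRT₁/P₁ = 2.27×8.314×619/296 = 39.5 L.
Isobaric: P stays 296 kPa; V/T = const ⇒ T₂ = 707 K, V₂ = 45.1 L.
W = PΔV = 296×(45.1−39.5) kPa·L = 1660 J.
ΔU = nCvΔT = 2.27×20.8×(707−619) = 4150 J.
Q = ΔU + W = nCpΔT = 5810 J.

5810 J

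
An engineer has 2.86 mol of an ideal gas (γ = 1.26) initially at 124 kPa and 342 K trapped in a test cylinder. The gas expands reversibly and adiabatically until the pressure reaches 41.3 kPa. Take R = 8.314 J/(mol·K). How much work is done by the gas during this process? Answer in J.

V₁ = nRT₁/P₁ = 2.86×8.314×342/124 = 65.6 L.
Adiabatic: T₂/T₁ = (P₂/P₁)^((γ−1)/γ) ⇒ T₂ = 342×(0.333)^0.206 = 273 K; V₂ = 157 L.
ΔU = nCvΔT = 2.86×32.0×(273−342) = -6350 J.
Q = 0 for an adiabatic process, so W = −ΔU = 6350 J.

6350 J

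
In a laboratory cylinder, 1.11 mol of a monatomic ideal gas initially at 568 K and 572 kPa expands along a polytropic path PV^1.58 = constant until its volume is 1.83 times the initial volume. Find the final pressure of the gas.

V₁ = nRT₁/P₁ = 1.11×8.314×568/572 = 9.16 L.
Polytropic n=1.58: T₂ = T₁(V₁/V₂)^(n−1) = 568×(0.546)^0.58 = 400 K; P₂ = P₁(V₁/V₂)^n = 220 kPa.

220 kPa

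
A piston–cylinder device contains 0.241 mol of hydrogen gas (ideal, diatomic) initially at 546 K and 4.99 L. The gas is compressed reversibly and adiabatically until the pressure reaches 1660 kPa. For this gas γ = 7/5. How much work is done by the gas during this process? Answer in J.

-2140 J

P₁ = nRT₁/V₁ = 0.241×8.314×546/4.99 = 219 kPa.
Adiabatic: T₂/T₁ = (P₂/P₁)^((γ−1)/γ) ⇒ T₂ = 546×(7.57)^0.286 = 974 K; V₂ = 1.18 L.
ΔU = nCvΔT = 0.241×20.8×(974−546) = 2140 J.
Q = 0 for an adiabatic process, so W = −ΔU = -2140 J.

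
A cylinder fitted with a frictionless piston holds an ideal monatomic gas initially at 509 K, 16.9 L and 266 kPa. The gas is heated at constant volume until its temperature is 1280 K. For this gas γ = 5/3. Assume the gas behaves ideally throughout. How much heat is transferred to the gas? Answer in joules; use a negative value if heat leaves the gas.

n = P₁V₁/(RT₁) = 266×16.9/(8.314×509) = 1.06 mol.
Isochoric: V stays 16.9 L; P/T = const ⇒ T₂ = 1280 K, P₂ = 669 kPa.
W = 0 (no volume change).
ΔU = nCvΔT = 1.06×12.5×(1280−509) = 10200 J.
Q = ΔU = 10200 J.

10200 J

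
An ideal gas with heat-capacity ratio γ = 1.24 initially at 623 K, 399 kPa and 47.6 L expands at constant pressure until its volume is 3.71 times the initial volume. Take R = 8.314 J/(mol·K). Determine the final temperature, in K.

2310 K

Isobaric: P stays 399 kPa; V/T = const ⇒ T₂ = 2310 K, V₂ = 177 L.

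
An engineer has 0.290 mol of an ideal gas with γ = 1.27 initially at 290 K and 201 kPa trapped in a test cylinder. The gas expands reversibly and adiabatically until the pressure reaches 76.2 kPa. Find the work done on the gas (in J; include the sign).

V₁ = nRT₁/P₁ = 0.290×8.314×290/201 = 3.48 L.
Adiabatic: T₂/T₁ = (P₂/P₁)^((γ−1)/γ) ⇒ T₂ = 290×(0.379)^0.213 = 236 K; V₂ = 7.47 L.
ΔU = nCvΔT = 0.290×30.8×(236−290) = -483 J.
Q = 0 for an adiabatic process, so W = −ΔU = 483 J.
Work done on the gas = −W_by = -483 J.

-483 J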